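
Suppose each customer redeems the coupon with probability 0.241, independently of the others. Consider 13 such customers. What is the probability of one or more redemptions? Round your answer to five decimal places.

0.97226

P(at least one) = 1 − P(none) = 1 − (1 − 0.241)^13
= 1 − 0.0277423 = 0.9722577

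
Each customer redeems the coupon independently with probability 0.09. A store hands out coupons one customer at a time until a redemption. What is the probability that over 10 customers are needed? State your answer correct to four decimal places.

Y = number of customers to the first success; geometric, p = 0.09.
P(Y > 10) = P(first 10 all fail) = (1−p)^10 = 0.389416

0.3894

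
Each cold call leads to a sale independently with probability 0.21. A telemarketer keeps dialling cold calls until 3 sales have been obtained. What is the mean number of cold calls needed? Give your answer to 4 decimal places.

14.2857

Y = total cold calls until the third success; negative binomial with r=3, p=0.21.
E[Y] = r / p = 3 / 0.21 = 14.285714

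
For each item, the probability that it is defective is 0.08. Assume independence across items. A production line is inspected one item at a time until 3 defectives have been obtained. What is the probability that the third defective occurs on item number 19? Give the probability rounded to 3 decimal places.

Y = trial on which the third success occurs; negative binomial, r=3, p=0.08.
P(Y=19) = C(18,2) · p^3 · (1−p)^16
= 153 · 0.000512 · 0.26339 = 0.02063

0.021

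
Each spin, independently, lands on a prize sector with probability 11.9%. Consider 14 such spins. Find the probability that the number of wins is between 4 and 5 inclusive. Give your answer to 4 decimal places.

X ~ Binomial(14, 0.119); P(4 ≤ X ≤ 5) = Σ C(14,k) p^k (1−p)^(14−k) over k:
  k=4: C(14,4)·0.119^4·0.881^10 = 0.056543
  k=5: C(14,5)·0.119^5·0.881^9 = 0.015275
Total = 0.071818

0.0718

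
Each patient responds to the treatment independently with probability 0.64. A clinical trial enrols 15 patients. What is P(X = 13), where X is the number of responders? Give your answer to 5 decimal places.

0.04113

X ~ Binomial(n=15, p=0.64).
P(X=13) = C(15,13) · p^13 · (1−p)^2
= 105 · 0.0030223 · 0.1296 = 0.0411277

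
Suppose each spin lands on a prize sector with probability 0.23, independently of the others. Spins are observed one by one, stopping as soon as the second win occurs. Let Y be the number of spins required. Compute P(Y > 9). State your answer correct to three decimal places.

0.351

Needing more than 9 spins ⇔ fewer than 2 successes in the first 9. With X ~ Binomial(9, 0.23), P(Y > 9) = P(X ≤ 1).
  k=0: C(9,0)·0.23^0·0.77^9 = 0.09515
  k=1: C(9,1)·0.23^1·0.77^8 = 0.25580
P(X ≤ 1) = 0.35095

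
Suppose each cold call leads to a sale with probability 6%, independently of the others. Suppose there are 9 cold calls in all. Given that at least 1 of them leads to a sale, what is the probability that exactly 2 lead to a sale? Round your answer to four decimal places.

X ~ Binomial(9, 0.06). Want P(X=2 | X≥1) = P(X=2) / P(X≥1).
P(X=2) = C(9,2)·0.06^2·0.94^7 = 0.084043
P(X≥1) = 1 − 0.572995 = 0.427005
Ratio = 0.084043 / 0.427005 = 0.196819

0.1968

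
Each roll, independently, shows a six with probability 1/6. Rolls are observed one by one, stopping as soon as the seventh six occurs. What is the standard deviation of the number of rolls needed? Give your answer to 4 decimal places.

14.4914

Y = total rolls until the seventh success; negative binomial with r=7, p=0.166667.
SD(Y) = √[r(1−p)/p²] = √(210.000000) = 14.491377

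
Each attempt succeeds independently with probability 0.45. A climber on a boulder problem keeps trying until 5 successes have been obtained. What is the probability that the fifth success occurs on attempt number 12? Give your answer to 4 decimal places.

0.0927

Y = trial on which the fifth success occurs; negative binomial, r=5, p=0.45.
P(Y=12) = C(11,4) · p^5 · (1−p)^7
= 330 · 0.018453 · 0.015224 = 0.092708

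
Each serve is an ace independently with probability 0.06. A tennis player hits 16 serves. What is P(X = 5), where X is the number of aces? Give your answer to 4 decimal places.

X ~ Binomial(n=16, p=0.06).
P(X=5) = C(16,5) · p^5 · (1−p)^11
= 4368 · 7.776e-07 · 0.5063 = 0.001720

0.0017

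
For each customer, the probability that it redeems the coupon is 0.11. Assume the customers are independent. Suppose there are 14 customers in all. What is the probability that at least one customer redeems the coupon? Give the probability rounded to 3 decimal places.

0.804

P(at least one) = 1 − P(none) = 1 − (1 − 0.11)^14
= 1 − 0.19564 = 0.80436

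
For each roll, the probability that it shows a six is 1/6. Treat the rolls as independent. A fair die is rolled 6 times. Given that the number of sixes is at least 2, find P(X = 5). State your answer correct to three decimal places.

X ~ Binomial(6, 0.166667). Want P(X=5 | X≥2) = P(X=5) / P(X≥2).
P(X=5) = C(6,5)·0.166667^5·0.833333^1 = 0.00064
P(X≥2) = 1 − 0.33490 − 0.40188 = 0.26322
Ratio = 0.00064 / 0.26322 = 0.00244

0.002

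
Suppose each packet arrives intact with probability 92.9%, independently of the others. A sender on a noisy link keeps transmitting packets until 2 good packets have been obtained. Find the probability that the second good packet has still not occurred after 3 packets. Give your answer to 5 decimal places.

Needing more than 3 packets ⇔ fewer than 2 successes in the first 3. With X ~ Binomial(3, 0.929), P(Y > 3) = P(X ≤ 1).
  k=0: C(3,0)·0.929^0·0.071^3 = 0.0003579
  k=1: C(3,1)·0.929^1·0.071^2 = 0.0140493
P(X ≤ 1) = 0.0144072

0.01441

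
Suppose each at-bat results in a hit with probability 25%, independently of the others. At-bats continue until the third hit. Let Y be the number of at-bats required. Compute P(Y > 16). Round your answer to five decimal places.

0.19711

Needing more than 16 at-bats ⇔ fewer than 3 successes in the first 16. With X ~ Binomial(16, 0.25), P(Y > 16) = P(X ≤ 2).
  k=0: C(16,0)·0.25^0·0.75^16 = 0.0100226
  k=1: C(16,1)·0.25^1·0.75^15 = 0.0534538
  k=2: C(16,2)·0.25^2·0.75^14 = 0.1336346
P(X ≤ 2) = 0.1971110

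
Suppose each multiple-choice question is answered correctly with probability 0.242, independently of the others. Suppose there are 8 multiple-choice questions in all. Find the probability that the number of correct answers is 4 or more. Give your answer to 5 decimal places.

0.10304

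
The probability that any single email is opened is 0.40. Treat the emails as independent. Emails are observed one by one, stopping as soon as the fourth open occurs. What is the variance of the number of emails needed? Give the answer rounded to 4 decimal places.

15.0000

Y = total emails until the fourth success; negative binomial with r=4, p=0.40.
Var(Y) = r(1−p)/p² = 4·0.60 / 0.40² = 15.000000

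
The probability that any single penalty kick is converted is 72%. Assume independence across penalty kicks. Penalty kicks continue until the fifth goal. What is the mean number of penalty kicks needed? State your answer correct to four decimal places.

6.9444

Y = total penalty kicks until the fifth success; negative binomial with r=5, p=0.72.
E[Y] = r / p = 5 / 0.72 = 6.944444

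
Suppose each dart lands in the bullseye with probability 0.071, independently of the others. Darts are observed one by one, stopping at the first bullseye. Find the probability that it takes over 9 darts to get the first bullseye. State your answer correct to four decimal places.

Y = number of darts to the first success; geometric, p = 0.071.
P(Y > 9) = P(first 9 all fail) = (1−p)^9 = 0.515396

0.5154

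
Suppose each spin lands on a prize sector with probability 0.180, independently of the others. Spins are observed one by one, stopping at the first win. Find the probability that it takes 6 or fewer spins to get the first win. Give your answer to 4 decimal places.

0.6960

Y = number of spins to the first success; geometric, p = 0.18.
P(Y ≤ 6) = 1 − (1−p)^6 = 1 − 0.304007 = 0.695993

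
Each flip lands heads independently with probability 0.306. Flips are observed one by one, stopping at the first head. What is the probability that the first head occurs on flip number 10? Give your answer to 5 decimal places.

Geometric (trials to first success), p = 0.306.
P(Y = 10) = (1−p)^9 · p = 0.037345 · 0.306 = 0.0114276

0.01143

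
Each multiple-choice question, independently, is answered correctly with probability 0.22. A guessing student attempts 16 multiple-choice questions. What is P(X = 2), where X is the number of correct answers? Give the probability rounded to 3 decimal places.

0.179

X ~ Binomial(n=16, p=0.22).
P(X=2) = C(16,2) · p^2 · (1−p)^14
= 120 · 0.0484 · 0.030855 = 0.17921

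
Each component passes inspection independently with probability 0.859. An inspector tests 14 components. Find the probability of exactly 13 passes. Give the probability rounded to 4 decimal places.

X ~ Binomial(n=14, p=0.859).
P(X=13) = C(14,13) · p^13 · (1−p)^1
= 14 · 0.13865 · 0.141 = 0.273690

0.2737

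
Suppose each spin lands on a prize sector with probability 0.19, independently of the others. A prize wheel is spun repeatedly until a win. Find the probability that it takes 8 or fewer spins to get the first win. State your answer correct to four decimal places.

0.8147

Y = number of spins to the first success; geometric, p = 0.19.
P(Y ≤ 8) = 1 − (1−p)^8 = 1 − 0.185302 = 0.814698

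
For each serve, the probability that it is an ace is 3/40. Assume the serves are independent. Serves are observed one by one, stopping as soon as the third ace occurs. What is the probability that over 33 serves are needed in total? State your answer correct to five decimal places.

Needing more than 33 serves ⇔ fewer than 3 successes in the first 33. With X ~ Binomial(33, 0.075), P(Y > 33) = P(X ≤ 2).
  k=0: C(33,0)·0.075^0·0.925^33 = 0.0763268
  k=1: C(33,1)·0.075^1·0.925^32 = 0.2042258
  k=2: C(33,2)·0.075^2·0.925^31 = 0.2649416
P(X ≤ 2) = 0.5454942

0.54549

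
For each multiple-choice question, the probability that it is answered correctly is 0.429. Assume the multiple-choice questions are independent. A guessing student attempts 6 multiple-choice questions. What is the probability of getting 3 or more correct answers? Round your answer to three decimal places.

X ~ Binomial(6, 0.429); P(X ≥ 3) = Σ C(6,k) p^k (1−p)^(6−k) over k:
  k=3: C(6,3)·0.429^3·0.571^3 = 0.29397
  k=4: C(6,4)·0.429^4·0.571^2 = 0.16565
  k=5: C(6,5)·0.429^5·0.571^1 = 0.04978
  k=6: C(6,6)·0.429^6·0.571^0 = 0.00623
Total = 0.51564

0.516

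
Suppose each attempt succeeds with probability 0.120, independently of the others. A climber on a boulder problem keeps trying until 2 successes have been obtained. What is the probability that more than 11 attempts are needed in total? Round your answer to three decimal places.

Needing more than 11 attempts ⇔ fewer than 2 successes in the first 11. With X ~ Binomial(11, 0.12), P(Y > 11) = P(X ≤ 1).
  k=0: C(11,0)·0.12^0·0.88^11 = 0.24508
  k=1: C(11,1)·0.12^1·0.88^10 = 0.36762
P(X ≤ 1) = 0.61270

0.613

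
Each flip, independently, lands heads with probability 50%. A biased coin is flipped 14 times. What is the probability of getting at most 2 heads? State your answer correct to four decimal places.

0.0065

X ~ Binomial(14, 0.50); P(X ≤ 2) = Σ C(14,k) p^k (1−p)^(14−k) over k:
  k=0: C(14,0)·0.50^0·0.50^14 = 0.000061
  k=1: C(14,1)·0.50^1·0.50^13 = 0.000854
  k=2: C(14,2)·0.50^2·0.50^12 = 0.005554
Total = 0.006470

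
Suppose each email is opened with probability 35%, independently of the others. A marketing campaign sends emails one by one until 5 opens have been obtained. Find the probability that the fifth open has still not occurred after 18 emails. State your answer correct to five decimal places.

0.18862

Needing more than 18 emails ⇔ fewer than 5 successes in the first 18. With X ~ Binomial(18, 0.35), P(Y > 18) = P(X ≤ 4).
  k=0: C(18,0)·0.35^0·0.65^18 = 0.0004290
  k=1: C(18,1)·0.35^1·0.65^17 = 0.0041578
  k=2: C(18,2)·0.35^2·0.65^16 = 0.0190301
  k=3: C(18,3)·0.35^3·0.65^15 = 0.0546506
  k=4: C(18,4)·0.35^4·0.65^14 = 0.1103521
P(X ≤ 4) = 0.1886196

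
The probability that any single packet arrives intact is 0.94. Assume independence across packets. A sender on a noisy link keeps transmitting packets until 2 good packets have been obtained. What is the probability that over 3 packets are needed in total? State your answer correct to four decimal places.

0.0104

Needing more than 3 packets ⇔ fewer than 2 successes in the first 3. With X ~ Binomial(3, 0.94), P(Y > 3) = P(X ≤ 1).
  k=0: C(3,0)·0.94^0·0.06^3 = 0.000216
  k=1: C(3,1)·0.94^1·0.06^2 = 0.010152
P(X ≤ 1) = 0.010368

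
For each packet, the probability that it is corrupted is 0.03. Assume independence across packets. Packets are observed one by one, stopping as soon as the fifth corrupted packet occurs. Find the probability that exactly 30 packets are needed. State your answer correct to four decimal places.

0.0003

Y = trial on which the fifth success occurs; negative binomial, r=5, p=0.03.
P(Y=30) = C(29,4) · p^5 · (1−p)^25
= 23751 · 2.43e-08 · 0.46697 = 0.000270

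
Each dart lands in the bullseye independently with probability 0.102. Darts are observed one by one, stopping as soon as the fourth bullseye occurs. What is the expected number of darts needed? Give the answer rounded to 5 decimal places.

39.21569

Y = total darts until the fourth success; negative binomial with r=4, p=0.102.
E[Y] = r / p = 4 / 0.102 = 39.2156863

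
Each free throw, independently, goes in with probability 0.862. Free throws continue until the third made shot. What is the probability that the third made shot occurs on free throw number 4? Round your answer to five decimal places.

Y = trial on which the third success occurs; negative binomial, r=3, p=0.862.
P(Y=4) = C(3,2) · p^3 · (1−p)^1
= 3 · 0.6405 · 0.138 = 0.2651686

0.26517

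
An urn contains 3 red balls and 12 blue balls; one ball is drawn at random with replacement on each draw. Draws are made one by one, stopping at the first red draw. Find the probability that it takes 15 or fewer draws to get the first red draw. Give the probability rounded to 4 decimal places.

0.9648

Y = number of draws to the first success; geometric, p = 0.20.
P(Y ≤ 15) = 1 − (1−p)^15 = 1 − 0.035184 = 0.964816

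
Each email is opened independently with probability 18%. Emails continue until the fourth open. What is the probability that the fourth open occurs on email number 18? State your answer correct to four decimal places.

Y = trial on which the fourth success occurs; negative binomial, r=4, p=0.18.
P(Y=18) = C(17,3) · p^4 · (1−p)^14
= 680 · 0.0010498 · 0.062143 = 0.044360

0.0444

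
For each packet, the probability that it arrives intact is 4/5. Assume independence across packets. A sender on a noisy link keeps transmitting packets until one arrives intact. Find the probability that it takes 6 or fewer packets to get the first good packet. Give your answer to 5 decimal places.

Y = number of packets to the first success; geometric, p = 0.80.
P(Y ≤ 6) = 1 − (1−p)^6 = 1 − 0.0000640 = 0.9999360

0.99994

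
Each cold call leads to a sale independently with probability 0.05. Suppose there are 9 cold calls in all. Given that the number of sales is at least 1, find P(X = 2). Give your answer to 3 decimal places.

0.170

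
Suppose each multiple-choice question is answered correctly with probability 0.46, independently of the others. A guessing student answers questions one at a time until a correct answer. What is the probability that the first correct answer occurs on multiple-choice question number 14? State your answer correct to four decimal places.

0.0002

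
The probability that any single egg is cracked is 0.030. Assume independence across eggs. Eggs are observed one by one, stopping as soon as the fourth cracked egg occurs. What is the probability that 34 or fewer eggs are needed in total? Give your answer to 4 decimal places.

0.0183

Finishing within 34 eggs ⇔ at least 4 successes in the first 34. With X ~ Binomial(34, 0.03), P(Y ≤ 34) = 1 − P(X ≤ 3).
  k=0: C(34,0)·0.03^0·0.97^34 = 0.355009
  k=1: C(34,1)·0.03^1·0.97^33 = 0.373308
  k=2: C(34,2)·0.03^2·0.97^32 = 0.190503
  k=3: C(34,3)·0.03^3·0.97^31 = 0.062846
1 − 0.981666 = 0.018334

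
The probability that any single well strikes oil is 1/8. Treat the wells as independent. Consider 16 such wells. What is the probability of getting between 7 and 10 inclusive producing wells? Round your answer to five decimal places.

0.00194

X ~ Binomial(16, 0.125); P(7 ≤ X ≤ 10) = Σ C(16,k) p^k (1−p)^(16−k) over k:
  k=7: C(16,7)·0.125^7·0.875^9 = 0.0016401
  k=8: C(16,8)·0.125^8·0.875^8 = 0.0002636
  k=9: C(16,9)·0.125^9·0.875^7 = 0.0000335
  k=10: C(16,10)·0.125^10·0.875^6 = 0.0000033
Total = 0.0019405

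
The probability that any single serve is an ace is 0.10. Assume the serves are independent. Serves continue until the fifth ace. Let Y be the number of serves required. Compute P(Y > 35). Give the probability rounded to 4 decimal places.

0.7307

Needing more than 35 serves ⇔ fewer than 5 successes in the first 35. With X ~ Binomial(35, 0.10), P(Y > 35) = P(X ≤ 4).
  k=0: C(35,0)·0.10^0·0.90^35 = 0.025032
  k=1: C(35,1)·0.10^1·0.90^34 = 0.097345
  k=2: C(35,2)·0.10^2·0.90^33 = 0.183874
  k=3: C(35,3)·0.10^3·0.90^32 = 0.224735
  k=4: C(35,4)·0.10^4·0.90^31 = 0.199764
P(X ≤ 4) = 0.730749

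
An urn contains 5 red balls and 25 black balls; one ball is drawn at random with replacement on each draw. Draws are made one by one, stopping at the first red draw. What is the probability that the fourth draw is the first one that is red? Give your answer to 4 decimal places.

Geometric (trials to first success), p = 0.166667.
P(Y = 4) = (1−p)^3 · p = 0.5787 · 0.166667 = 0.096451

0.0965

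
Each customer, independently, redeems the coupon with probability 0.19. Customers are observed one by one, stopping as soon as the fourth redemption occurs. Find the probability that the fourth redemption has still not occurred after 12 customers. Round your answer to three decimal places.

0.820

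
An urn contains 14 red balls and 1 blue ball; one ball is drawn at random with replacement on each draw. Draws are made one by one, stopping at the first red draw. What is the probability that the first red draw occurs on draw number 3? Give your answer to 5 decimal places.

0.00415

Geometric (trials to first success), p = 0.933333.
P(Y = 3) = (1−p)^2 · p = 0.0044444 · 0.933333 = 0.0041481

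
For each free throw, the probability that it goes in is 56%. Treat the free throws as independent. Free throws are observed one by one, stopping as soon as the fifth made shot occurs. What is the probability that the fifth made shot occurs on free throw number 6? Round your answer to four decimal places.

0.1212

Y = trial on which the fifth success occurs; negative binomial, r=5, p=0.56.
P(Y=6) = C(5,4) · p^5 · (1−p)^1
= 5 · 0.055073 · 0.44 = 0.121161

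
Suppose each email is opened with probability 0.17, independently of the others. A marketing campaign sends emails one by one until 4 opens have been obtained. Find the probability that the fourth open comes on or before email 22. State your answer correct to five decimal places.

Finishing within 22 emails ⇔ at least 4 successes in the first 22. With X ~ Binomial(22, 0.17), P(Y ≤ 22) = 1 − P(X ≤ 3).
  k=0: C(22,0)·0.17^0·0.83^22 = 0.0165851
  k=1: C(22,1)·0.17^1·0.83^21 = 0.0747328
  k=2: C(22,2)·0.17^2·0.83^20 = 0.1607206
  k=3: C(22,3)·0.17^3·0.83^19 = 0.2194579
1 − 0.4714965 = 0.5285035

0.52850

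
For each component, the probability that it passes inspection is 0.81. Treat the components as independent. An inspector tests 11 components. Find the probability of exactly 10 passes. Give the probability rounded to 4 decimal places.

0.2541

X ~ Binomial(n=11, p=0.81).
P(X=10) = C(11,10) · p^10 · (1−p)^1
= 11 · 0.12158 · 0.19 = 0.254095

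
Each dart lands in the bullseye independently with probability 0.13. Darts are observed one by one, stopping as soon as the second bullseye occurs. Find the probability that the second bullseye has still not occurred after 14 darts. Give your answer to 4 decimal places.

0.4401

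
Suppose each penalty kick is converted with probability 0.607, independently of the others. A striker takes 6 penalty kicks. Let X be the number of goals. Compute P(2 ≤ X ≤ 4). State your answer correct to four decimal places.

X ~ Binomial(6, 0.607); P(2 ≤ X ≤ 4) = Σ C(6,k) p^k (1−p)^(6−k) over k:
  k=2: C(6,2)·0.607^2·0.393^4 = 0.131837
  k=3: C(6,3)·0.607^3·0.393^3 = 0.271502
  k=4: C(6,4)·0.607^4·0.393^2 = 0.314508
Total = 0.717847

0.7178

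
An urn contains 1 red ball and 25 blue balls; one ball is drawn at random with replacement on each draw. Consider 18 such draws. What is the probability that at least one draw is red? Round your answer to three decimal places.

0.506

P(at least one) = 1 − P(none) = 1 − (1 − 0.038462)^18
= 1 − 0.49363 = 0.50637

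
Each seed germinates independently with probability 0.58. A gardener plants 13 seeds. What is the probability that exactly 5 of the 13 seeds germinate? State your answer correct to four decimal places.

X ~ Binomial(n=13, p=0.58).
P(X=5) = C(13,5) · p^5 · (1−p)^8
= 1287 · 0.065636 · 0.00096827 = 0.081792

0.0818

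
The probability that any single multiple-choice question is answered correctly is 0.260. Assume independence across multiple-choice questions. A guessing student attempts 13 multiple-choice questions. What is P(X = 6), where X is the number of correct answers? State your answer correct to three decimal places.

0.064

X ~ Binomial(n=13, p=0.26).
P(X=6) = C(13,6) · p^6 · (1−p)^7
= 1716 · 0.00030892 · 0.12151 = 0.06441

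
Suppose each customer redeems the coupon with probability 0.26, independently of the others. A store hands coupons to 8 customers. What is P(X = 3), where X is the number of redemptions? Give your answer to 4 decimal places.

0.2184

X ~ Binomial(n=8, p=0.26).
P(X=3) = C(8,3) · p^3 · (1−p)^5
= 56 · 0.017576 · 0.2219 = 0.218407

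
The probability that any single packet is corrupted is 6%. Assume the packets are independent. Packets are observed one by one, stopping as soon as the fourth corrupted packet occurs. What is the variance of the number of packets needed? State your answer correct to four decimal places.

1044.4444

Y = total packets until the fourth success; negative binomial with r=4, p=0.06.
Var(Y) = r(1−p)/p² = 4·0.94 / 0.06² = 1044.444444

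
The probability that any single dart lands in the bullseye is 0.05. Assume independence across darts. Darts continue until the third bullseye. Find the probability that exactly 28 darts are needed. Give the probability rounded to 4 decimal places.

0.0122

Y = trial on which the third success occurs; negative binomial, r=3, p=0.05.
P(Y=28) = C(27,2) · p^3 · (1−p)^25
= 351 · 0.000125 · 0.27739 = 0.012170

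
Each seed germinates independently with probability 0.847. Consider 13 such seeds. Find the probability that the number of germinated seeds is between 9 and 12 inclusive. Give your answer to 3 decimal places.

X ~ Binomial(13, 0.847); P(9 ≤ X ≤ 12) = Σ C(13,k) p^k (1−p)^(13−k) over k:
  k=9: C(13,9)·0.847^9·0.153^4 = 0.08791
  k=10: C(13,10)·0.847^10·0.153^3 = 0.19466
  k=11: C(13,11)·0.847^11·0.153^2 = 0.29390
  k=12: C(13,12)·0.847^12·0.153^1 = 0.27117
Total = 0.84763

0.848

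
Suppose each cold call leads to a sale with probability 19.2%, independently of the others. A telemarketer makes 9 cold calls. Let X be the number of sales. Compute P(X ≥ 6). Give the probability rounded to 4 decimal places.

X ~ Binomial(9, 0.192); P(X ≥ 6) = Σ C(9,k) p^k (1−p)^(9−k) over k:
  k=6: C(9,6)·0.192^6·0.808^3 = 0.002220
  k=7: C(9,7)·0.192^7·0.808^2 = 0.000226
  k=8: C(9,8)·0.192^8·0.808^1 = 0.000013
  k=9: C(9,9)·0.192^9·0.808^0 = 0.000000
Total = 0.002460

0.0025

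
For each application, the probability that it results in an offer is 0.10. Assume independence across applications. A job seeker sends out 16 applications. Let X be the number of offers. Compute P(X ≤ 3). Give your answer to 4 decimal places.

X ~ Binomial(16, 0.10); P(X ≤ 3) = Σ C(16,k) p^k (1−p)^(16−k) over k:
  k=0: C(16,0)·0.10^0·0.90^16 = 0.185302
  k=1: C(16,1)·0.10^1·0.90^15 = 0.329426
  k=2: C(16,2)·0.10^2·0.90^14 = 0.274522
  k=3: C(16,3)·0.10^3·0.90^13 = 0.142344
Total = 0.931594

0.9316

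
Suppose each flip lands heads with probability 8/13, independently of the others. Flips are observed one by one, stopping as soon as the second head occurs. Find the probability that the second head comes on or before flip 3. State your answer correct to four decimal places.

0.6700

Finishing within 3 flips ⇔ at least 2 successes in the first 3. With X ~ Binomial(3, 0.615385), P(Y ≤ 3) = 1 − P(X ≤ 1).
  k=0: C(3,0)·0.615385^0·0.384615^3 = 0.056896
  k=1: C(3,1)·0.615385^1·0.384615^2 = 0.273100
1 − 0.329995 = 0.670005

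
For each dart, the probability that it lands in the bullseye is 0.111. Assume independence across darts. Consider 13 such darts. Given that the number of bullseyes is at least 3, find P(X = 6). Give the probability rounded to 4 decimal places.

X ~ Binomial(13, 0.111). Want P(X=6 | X≥3) = P(X=6) / P(X≥3).
P(X=6) = C(13,6)·0.111^6·0.889^7 = 0.001409
P(X≥3) = 1 − 0.216632 − 0.351631 − 0.263427 = 0.168310
Ratio = 0.001409 / 0.168310 = 0.008369

0.0084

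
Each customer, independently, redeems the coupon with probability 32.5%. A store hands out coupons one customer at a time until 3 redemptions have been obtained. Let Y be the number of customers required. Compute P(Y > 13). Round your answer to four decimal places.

0.1530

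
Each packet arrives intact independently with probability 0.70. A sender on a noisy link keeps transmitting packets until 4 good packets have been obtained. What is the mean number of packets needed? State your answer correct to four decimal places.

5.7143

Y = total packets until the fourth success; negative binomial with r=4, p=0.70.
E[Y] = r / p = 4 / 0.70 = 5.714286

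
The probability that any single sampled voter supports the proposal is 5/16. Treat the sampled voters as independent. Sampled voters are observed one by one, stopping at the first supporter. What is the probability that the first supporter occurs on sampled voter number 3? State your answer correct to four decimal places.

0.1477

Geometric (trials to first success), p = 0.3125.
P(Y = 3) = (1−p)^2 · p = 0.47266 · 0.3125 = 0.147705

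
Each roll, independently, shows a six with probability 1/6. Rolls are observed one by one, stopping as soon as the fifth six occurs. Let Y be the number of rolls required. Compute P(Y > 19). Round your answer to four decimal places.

Needing more than 19 rolls ⇔ fewer than 5 successes in the first 19. With X ~ Binomial(19, 0.166667), P(Y > 19) = P(X ≤ 4).
  k=0: C(19,0)·0.166667^0·0.833333^19 = 0.031301
  k=1: C(19,1)·0.166667^1·0.833333^18 = 0.118943
  k=2: C(19,2)·0.166667^2·0.833333^17 = 0.214098
  k=3: C(19,3)·0.166667^3·0.833333^16 = 0.242644
  k=4: C(19,4)·0.166667^4·0.833333^15 = 0.194115
P(X ≤ 4) = 0.801102

0.8011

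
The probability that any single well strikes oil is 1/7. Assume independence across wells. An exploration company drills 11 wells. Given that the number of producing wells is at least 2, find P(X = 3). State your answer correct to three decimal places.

0.292

X ~ Binomial(11, 0.142857). Want P(X=3 | X≥2) = P(X=3) / P(X≥2).
P(X=3) = C(11,3)·0.142857^3·0.857143^8 = 0.14016
P(X≥2) = 1 − 0.18348 − 0.33638 = 0.48014
Ratio = 0.14016 / 0.48014 = 0.29191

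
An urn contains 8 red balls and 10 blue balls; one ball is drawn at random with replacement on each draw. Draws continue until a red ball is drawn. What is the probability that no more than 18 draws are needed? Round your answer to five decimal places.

0.99997

Y = number of draws to the first success; geometric, p = 0.444444.
P(Y ≤ 18) = 1 − (1−p)^18 = 1 − 0.0000254 = 0.9999746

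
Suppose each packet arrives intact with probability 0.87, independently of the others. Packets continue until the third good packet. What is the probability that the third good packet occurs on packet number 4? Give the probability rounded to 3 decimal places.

0.257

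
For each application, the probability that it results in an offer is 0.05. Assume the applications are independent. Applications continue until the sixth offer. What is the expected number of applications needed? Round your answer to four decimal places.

Y = total applications until the sixth success; negative binomial with r=6, p=0.05.
E[Y] = r / p = 6 / 0.05 = 120.000000

120.0000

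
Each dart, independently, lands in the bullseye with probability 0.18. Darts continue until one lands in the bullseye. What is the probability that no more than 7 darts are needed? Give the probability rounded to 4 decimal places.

Y = number of darts to the first success; geometric, p = 0.18.
P(Y ≤ 7) = 1 − (1−p)^7 = 1 − 0.249285 = 0.750715

0.7507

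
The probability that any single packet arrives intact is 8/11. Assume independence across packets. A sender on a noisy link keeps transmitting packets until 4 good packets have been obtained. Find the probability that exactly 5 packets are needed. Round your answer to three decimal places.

0.305

Y = trial on which the fourth success occurs; negative binomial, r=4, p=0.727273.
P(Y=5) = C(4,3) · p^4 · (1−p)^1
= 4 · 0.27976 · 0.27273 = 0.30520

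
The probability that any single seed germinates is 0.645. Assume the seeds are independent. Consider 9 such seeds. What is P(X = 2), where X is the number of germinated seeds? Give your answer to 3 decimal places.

X ~ Binomial(n=9, p=0.645).
P(X=2) = C(9,2) · p^2 · (1−p)^7
= 36 · 0.41602 · 0.00071056 = 0.01064

0.011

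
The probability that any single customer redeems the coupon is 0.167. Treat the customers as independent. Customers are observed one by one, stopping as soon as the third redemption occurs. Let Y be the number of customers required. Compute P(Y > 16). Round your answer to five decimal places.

Needing more than 16 customers ⇔ fewer than 3 successes in the first 16. With X ~ Binomial(16, 0.167), P(Y > 16) = P(X ≤ 2).
  k=0: C(16,0)·0.167^0·0.833^16 = 0.0537428
  k=1: C(16,1)·0.167^1·0.833^15 = 0.1723898
  k=2: C(16,2)·0.167^2·0.833^14 = 0.2592055
P(X ≤ 2) = 0.4853380

0.48534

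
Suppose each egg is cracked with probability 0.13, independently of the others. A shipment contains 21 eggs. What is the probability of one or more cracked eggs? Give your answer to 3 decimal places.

P(at least one) = 1 − P(none) = 1 − (1 − 0.13)^21
= 1 − 0.05369 = 0.94631

0.946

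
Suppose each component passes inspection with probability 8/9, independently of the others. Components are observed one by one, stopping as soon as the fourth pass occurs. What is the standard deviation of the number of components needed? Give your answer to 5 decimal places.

Y = total components until the fourth success; negative binomial with r=4, p=0.888889.
SD(Y) = √[r(1−p)/p²] = √(0.5625000) = 0.7500000

0.75000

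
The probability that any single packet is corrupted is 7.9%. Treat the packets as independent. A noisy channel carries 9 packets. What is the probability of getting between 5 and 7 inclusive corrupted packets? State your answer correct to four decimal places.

X ~ Binomial(9, 0.079); P(5 ≤ X ≤ 7) = Σ C(9,k) p^k (1−p)^(9−k) over k:
  k=5: C(9,5)·0.079^5·0.921^4 = 0.000279
  k=6: C(9,6)·0.079^6·0.921^3 = 0.000016
  k=7: C(9,7)·0.079^7·0.921^2 = 0.000001
Total = 0.000296

0.0003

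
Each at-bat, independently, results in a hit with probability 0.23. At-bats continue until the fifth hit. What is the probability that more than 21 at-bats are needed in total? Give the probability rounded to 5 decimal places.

Needing more than 21 at-bats ⇔ fewer than 5 successes in the first 21. With X ~ Binomial(21, 0.23), P(Y > 21) = P(X ≤ 4).
  k=0: C(21,0)·0.23^0·0.77^21 = 0.0041334
  k=1: C(21,1)·0.23^1·0.77^20 = 0.0259276
  k=2: C(21,2)·0.23^2·0.77^19 = 0.0774460
  k=3: C(21,3)·0.23^3·0.77^18 = 0.1465103
  k=4: C(21,4)·0.23^4·0.77^17 = 0.1969327
P(X ≤ 4) = 0.4509499

0.45095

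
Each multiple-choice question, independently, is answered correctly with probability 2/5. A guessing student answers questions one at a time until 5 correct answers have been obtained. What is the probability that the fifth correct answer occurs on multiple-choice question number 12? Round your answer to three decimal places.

Y = trial on which the fifth success occurs; negative binomial, r=5, p=0.40.
P(Y=12) = C(11,4) · p^5 · (1−p)^7
= 330 · 0.01024 · 0.027994 = 0.09460

0.095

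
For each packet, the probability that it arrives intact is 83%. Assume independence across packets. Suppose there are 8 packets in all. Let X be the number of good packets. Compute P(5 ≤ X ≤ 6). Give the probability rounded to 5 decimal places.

0.37293

X ~ Binomial(8, 0.83); P(5 ≤ X ≤ 6) = Σ C(8,k) p^k (1−p)^(8−k) over k:
  k=5: C(8,5)·0.83^5·0.17^3 = 0.1083740
  k=6: C(8,6)·0.83^6·0.17^2 = 0.2645602
Total = 0.3729342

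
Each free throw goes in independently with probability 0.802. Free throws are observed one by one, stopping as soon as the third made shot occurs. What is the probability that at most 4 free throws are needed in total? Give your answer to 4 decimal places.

0.8223

Finishing within 4 free throws ⇔ at least 3 successes in the first 4. With X ~ Binomial(4, 0.802), P(Y ≤ 4) = 1 − P(X ≤ 2).
  k=0: C(4,0)·0.802^0·0.198^4 = 0.001537
  k=1: C(4,1)·0.802^1·0.198^3 = 0.024902
  k=2: C(4,2)·0.802^2·0.198^2 = 0.151297
1 − 0.177736 = 0.822264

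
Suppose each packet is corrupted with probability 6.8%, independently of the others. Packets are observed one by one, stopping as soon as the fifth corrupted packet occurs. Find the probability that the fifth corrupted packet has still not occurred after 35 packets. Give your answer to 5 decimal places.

0.91378

Needing more than 35 packets ⇔ fewer than 5 successes in the first 35. With X ~ Binomial(35, 0.068), P(Y > 35) = P(X ≤ 4).
  k=0: C(35,0)·0.068^0·0.932^35 = 0.0850270
  k=1: C(35,1)·0.068^1·0.932^34 = 0.2171291
  k=2: C(35,2)·0.068^2·0.932^33 = 0.2693146
  k=3: C(35,3)·0.068^3·0.932^32 = 0.2161452
  k=4: C(35,4)·0.068^4·0.932^31 = 0.1261620
P(X ≤ 4) = 0.9137779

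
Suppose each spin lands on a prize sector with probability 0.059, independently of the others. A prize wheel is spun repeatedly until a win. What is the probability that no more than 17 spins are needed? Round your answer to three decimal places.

Y = number of spins to the first success; geometric, p = 0.059.
P(Y ≤ 17) = 1 − (1−p)^17 = 1 − 0.35565 = 0.64435

0.644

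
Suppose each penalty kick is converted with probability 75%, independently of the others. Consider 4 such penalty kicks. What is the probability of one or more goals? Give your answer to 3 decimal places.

P(at least one) = 1 − P(none) = 1 − (1 − 0.75)^4
= 1 − 0.00391 = 0.99609

0.996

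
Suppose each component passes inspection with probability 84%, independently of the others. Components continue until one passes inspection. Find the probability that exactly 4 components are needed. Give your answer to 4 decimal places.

0.0034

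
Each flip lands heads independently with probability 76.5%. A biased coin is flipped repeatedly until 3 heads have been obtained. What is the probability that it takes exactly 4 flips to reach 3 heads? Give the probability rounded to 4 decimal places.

Y = trial on which the third success occurs; negative binomial, r=3, p=0.765.
P(Y=4) = C(3,2) · p^3 · (1−p)^1
= 3 · 0.4477 · 0.235 = 0.315626

0.3156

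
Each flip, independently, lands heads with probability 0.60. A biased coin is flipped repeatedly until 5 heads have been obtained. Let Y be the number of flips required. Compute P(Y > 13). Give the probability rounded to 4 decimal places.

0.0321

Needing more than 13 flips ⇔ fewer than 5 successes in the first 13. With X ~ Binomial(13, 0.60), P(Y > 13) = P(X ≤ 4).
  k=0: C(13,0)·0.60^0·0.40^13 = 0.000007
  k=1: C(13,1)·0.60^1·0.40^12 = 0.000131
  k=2: C(13,2)·0.60^2·0.40^11 = 0.001178
  k=3: C(13,3)·0.60^3·0.40^10 = 0.006478
  k=4: C(13,4)·0.60^4·0.40^9 = 0.024291
P(X ≤ 4) = 0.032084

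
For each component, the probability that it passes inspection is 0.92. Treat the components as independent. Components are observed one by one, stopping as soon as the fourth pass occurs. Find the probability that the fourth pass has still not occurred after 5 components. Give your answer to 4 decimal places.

Needing more than 5 components ⇔ fewer than 4 successes in the first 5. With X ~ Binomial(5, 0.92), P(Y > 5) = P(X ≤ 3).
  k=0: C(5,0)·0.92^0·0.08^5 = 0.000003
  k=1: C(5,1)·0.92^1·0.08^4 = 0.000188
  k=2: C(5,2)·0.92^2·0.08^3 = 0.004334
  k=3: C(5,3)·0.92^3·0.08^2 = 0.049836
P(X ≤ 3) = 0.054361

0.0544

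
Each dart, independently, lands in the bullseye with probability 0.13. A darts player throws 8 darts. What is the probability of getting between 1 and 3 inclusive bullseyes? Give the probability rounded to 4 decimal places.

X ~ Binomial(8, 0.13); P(1 ≤ X ≤ 3) = Σ C(8,k) p^k (1−p)^(8−k) over k:
  k=1: C(8,1)·0.13^1·0.87^7 = 0.392345
  k=2: C(8,2)·0.13^2·0.87^6 = 0.205192
  k=3: C(8,3)·0.13^3·0.87^5 = 0.061322
Total = 0.658859

0.6589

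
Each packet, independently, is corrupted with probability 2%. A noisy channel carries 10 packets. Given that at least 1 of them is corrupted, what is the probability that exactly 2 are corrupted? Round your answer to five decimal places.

0.08371

X ~ Binomial(10, 0.02). Want P(X=2 | X≥1) = P(X=2) / P(X≥1).
P(X=2) = C(10,2)·0.02^2·0.98^8 = 0.0153137
P(X≥1) = 1 − 0.8170728 = 0.1829272
Ratio = 0.0153137 / 0.1829272 = 0.0837149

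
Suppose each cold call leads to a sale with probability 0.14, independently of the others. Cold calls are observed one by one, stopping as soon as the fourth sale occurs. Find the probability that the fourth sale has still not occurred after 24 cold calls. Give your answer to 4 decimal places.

Needing more than 24 cold calls ⇔ fewer than 4 successes in the first 24. With X ~ Binomial(24, 0.14), P(Y > 24) = P(X ≤ 3).
  k=0: C(24,0)·0.14^0·0.86^24 = 0.026789
  k=1: C(24,1)·0.14^1·0.86^23 = 0.104666
  k=2: C(24,2)·0.14^2·0.86^22 = 0.195944
  k=3: C(24,3)·0.14^3·0.86^21 = 0.233917
P(X ≤ 3) = 0.561316

0.5613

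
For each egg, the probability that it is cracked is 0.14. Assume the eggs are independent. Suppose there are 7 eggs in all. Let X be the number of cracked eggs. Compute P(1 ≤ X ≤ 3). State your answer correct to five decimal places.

X ~ Binomial(7, 0.14); P(1 ≤ X ≤ 3) = Σ C(7,k) p^k (1−p)^(7−k) over k:
  k=1: C(7,1)·0.14^1·0.86^6 = 0.3964759
  k=2: C(7,2)·0.14^2·0.86^5 = 0.1936278
  k=3: C(7,3)·0.14^3·0.86^4 = 0.0525347
Total = 0.6426383

0.64264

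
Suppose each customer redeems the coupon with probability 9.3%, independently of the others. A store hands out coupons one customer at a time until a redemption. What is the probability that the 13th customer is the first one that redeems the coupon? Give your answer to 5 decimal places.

0.02883

Geometric (trials to first success), p = 0.093.
P(Y = 13) = (1−p)^12 · p = 0.30995 · 0.093 = 0.0288251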